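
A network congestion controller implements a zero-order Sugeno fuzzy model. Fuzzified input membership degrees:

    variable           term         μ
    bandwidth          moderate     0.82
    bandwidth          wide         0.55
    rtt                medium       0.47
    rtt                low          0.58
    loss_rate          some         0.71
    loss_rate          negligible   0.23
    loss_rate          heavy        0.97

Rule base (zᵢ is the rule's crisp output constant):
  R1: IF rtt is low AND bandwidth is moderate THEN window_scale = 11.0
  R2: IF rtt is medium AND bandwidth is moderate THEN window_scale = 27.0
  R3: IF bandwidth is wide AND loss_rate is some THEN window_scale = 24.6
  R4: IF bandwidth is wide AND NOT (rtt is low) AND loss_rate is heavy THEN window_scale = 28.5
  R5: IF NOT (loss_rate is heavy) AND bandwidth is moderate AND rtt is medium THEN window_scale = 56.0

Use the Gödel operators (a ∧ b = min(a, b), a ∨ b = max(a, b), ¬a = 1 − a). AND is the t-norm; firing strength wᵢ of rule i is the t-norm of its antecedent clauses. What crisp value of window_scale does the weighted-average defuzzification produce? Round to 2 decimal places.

R1 (z=11.0): low=0.58, moderate=0.82; AND[min(a, b)] → w = 0.58
R2 (z=27.0): medium=0.47, moderate=0.82; AND[min(a, b)] → w = 0.47
R3 (z=24.6): wide=0.55, some=0.71; AND[min(a, b)] → w = 0.55
R4 (z=28.5): wide=0.55, ¬low=1−0.58=0.42, heavy=0.97; AND[min(a, b)] → w = 0.42
R5 (z=56.0): ¬heavy=1−0.97=0.03, moderate=0.82, medium=0.47; AND[min(a, b)] → w = 0.03
Weighted average = (0.58·11.0 + 0.47·27.0 + 0.55·24.6 + 0.42·28.5 + 0.03·56.0) / (0.58 + 0.47 + 0.55 + 0.42 + 0.03)
  = 46.2500 / 2.0500 = 22.56

22.56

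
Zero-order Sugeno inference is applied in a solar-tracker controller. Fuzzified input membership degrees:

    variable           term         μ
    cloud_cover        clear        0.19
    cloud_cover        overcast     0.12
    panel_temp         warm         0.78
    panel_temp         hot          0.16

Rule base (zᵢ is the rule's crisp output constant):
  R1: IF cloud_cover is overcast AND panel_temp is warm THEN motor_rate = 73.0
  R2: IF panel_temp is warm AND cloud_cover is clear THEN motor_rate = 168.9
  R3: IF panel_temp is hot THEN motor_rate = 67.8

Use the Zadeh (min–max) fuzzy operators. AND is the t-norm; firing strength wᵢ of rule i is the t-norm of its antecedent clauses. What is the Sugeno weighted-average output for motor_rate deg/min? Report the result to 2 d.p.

R1 (z=73.0): overcast=0.12, warm=0.78; AND[min(a, b)] → w = 0.12
R2 (z=168.9): warm=0.78, clear=0.19; AND[min(a, b)] → w = 0.19
R3 (z=67.8): hot=0.16 → w = 0.16
Weighted average = (0.12·73.0 + 0.19·168.9 + 0.16·67.8) / (0.12 + 0.19 + 0.16)
  = 51.6990 / 0.4700 = 110.00

110.00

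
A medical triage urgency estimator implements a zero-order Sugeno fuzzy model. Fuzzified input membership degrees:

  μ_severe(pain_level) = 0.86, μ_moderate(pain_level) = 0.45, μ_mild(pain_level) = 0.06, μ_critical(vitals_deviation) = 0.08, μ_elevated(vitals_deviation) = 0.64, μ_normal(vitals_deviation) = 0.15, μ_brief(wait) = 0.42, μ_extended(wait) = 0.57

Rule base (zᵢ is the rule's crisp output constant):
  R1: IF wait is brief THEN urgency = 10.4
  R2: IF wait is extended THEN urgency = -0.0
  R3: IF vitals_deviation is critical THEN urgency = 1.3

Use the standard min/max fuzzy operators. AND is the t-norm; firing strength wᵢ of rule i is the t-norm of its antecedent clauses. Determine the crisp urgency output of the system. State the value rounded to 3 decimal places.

4.179

R1 (z=10.4): brief=0.42 → w = 0.42
R2 (z=-0.0): extended=0.57 → w = 0.57
R3 (z=1.3): critical=0.08 → w = 0.08
Weighted average = (0.42·10.4 + 0.57·-0.0 + 0.08·1.3) / (0.42 + 0.57 + 0.08)
  = 4.4720 / 1.0700 = 4.179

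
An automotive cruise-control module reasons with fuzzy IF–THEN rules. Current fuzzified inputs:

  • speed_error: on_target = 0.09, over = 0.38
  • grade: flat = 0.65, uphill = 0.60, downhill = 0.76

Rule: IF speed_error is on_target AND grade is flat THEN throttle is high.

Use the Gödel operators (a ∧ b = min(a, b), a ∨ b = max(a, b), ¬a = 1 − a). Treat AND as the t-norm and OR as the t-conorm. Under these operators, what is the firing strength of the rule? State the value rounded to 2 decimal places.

firing strength: on_target=0.09, flat=0.65; AND[min(a, b)] → w = 0.09

0.09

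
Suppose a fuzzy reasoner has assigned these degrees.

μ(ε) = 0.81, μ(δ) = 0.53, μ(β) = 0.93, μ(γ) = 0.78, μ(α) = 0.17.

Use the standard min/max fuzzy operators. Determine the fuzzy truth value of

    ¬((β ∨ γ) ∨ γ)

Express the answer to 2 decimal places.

0.07

β ∨ γ = max(a, b) on (0.93, 0.78) = 0.93
(β ∨ γ) ∨ γ = max(a, b) on (0.93, 0.78) = 0.93
¬((β ∨ γ) ∨ γ) = 1 − 0.93 = 0.07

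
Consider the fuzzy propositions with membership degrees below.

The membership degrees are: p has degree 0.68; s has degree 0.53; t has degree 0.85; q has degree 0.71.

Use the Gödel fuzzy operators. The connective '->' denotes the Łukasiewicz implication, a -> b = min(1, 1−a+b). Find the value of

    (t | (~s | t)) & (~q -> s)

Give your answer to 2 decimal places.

0.85

~s = 1 − 0.53 = 0.47
~s | t = max(a, b) on (0.47, 0.85) = 0.85
t | (~s | t) = max(a, b) on (0.85, 0.85) = 0.85
~q = 1 − 0.71 = 0.29
~q -> s  [Łukasiewicz: min(1, 1−a+b)] with a=0.29, b=0.53 → 1.00
(t | (~s | t)) & (~q -> s) = min(a, b) on (0.85, 1.00) = 0.85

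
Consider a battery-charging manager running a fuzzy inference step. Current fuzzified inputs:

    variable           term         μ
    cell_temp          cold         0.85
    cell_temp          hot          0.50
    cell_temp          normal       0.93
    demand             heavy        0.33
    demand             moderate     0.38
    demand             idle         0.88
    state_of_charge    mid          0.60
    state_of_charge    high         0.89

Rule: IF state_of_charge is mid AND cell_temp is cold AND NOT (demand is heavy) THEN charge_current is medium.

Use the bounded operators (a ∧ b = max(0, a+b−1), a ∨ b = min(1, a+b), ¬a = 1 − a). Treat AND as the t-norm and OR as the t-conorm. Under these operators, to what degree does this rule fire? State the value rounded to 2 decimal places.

0.12

firing strength: mid=0.60, cold=0.85, ¬heavy=1−0.33=0.67; AND[max(0, a+b−1)] → w = 0.12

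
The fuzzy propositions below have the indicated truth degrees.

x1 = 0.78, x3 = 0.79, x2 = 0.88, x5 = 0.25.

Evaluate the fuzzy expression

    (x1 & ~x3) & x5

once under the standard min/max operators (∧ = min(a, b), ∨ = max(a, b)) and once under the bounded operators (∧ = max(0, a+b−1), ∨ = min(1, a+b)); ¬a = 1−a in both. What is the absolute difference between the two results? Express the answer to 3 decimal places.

Under standard min/max:
  ~x3 = 1 − 0.79 = 0.21
  x1 & ~x3 = min(a, b) on (0.78, 0.21) = 0.21
  (x1 & ~x3) & x5 = min(a, b) on (0.21, 0.25) = 0.21
  → value = 0.2100
Under bounded:
  ~x3 = 1 − 0.79 = 0.21
  x1 & ~x3 = max(0, a+b−1) on (0.78, 0.21) = 0.00
  (x1 & ~x3) & x5 = max(0, a+b−1) on (0.00, 0.25) = 0.00
  → value = 0.0000
|0.2100 − 0.0000| = 0.210

0.210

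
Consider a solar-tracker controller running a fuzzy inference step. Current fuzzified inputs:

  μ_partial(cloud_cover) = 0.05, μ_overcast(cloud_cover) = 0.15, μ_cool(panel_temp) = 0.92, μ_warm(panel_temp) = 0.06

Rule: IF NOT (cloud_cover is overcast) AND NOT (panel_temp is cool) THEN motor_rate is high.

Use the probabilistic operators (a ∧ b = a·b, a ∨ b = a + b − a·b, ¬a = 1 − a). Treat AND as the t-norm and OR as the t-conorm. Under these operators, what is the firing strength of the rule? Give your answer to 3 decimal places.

firing strength: ¬overcast=1−0.15=0.85, ¬cool=1−0.92=0.08; AND[a·b] → w = 0.0680

0.068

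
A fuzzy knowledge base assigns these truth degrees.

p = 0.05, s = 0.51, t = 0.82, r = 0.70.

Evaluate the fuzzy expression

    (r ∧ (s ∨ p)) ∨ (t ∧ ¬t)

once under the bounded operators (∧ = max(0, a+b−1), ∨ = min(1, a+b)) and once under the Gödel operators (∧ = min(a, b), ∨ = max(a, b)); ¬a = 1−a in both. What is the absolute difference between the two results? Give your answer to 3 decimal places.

Under bounded:
  s ∨ p = min(1, a+b) on (0.51, 0.05) = 0.56
  r ∧ (s ∨ p) = max(0, a+b−1) on (0.70, 0.56) = 0.26
  ¬t = 1 − 0.82 = 0.18
  t ∧ ¬t = max(0, a+b−1) on (0.82, 0.18) = 0.00
  (r ∧ (s ∨ p)) ∨ (t ∧ ¬t) = min(1, a+b) on (0.26, 0.00) = 0.26
  → value = 0.2600
Under Gödel:
  s ∨ p = max(a, b) on (0.51, 0.05) = 0.51
  r ∧ (s ∨ p) = min(a, b) on (0.70, 0.51) = 0.51
  ¬t = 1 − 0.82 = 0.18
  t ∧ ¬t = min(a, b) on (0.82, 0.18) = 0.18
  (r ∧ (s ∨ p)) ∨ (t ∧ ¬t) = max(a, b) on (0.51, 0.18) = 0.51
  → value = 0.5100
|0.2600 − 0.5100| = 0.250

0.250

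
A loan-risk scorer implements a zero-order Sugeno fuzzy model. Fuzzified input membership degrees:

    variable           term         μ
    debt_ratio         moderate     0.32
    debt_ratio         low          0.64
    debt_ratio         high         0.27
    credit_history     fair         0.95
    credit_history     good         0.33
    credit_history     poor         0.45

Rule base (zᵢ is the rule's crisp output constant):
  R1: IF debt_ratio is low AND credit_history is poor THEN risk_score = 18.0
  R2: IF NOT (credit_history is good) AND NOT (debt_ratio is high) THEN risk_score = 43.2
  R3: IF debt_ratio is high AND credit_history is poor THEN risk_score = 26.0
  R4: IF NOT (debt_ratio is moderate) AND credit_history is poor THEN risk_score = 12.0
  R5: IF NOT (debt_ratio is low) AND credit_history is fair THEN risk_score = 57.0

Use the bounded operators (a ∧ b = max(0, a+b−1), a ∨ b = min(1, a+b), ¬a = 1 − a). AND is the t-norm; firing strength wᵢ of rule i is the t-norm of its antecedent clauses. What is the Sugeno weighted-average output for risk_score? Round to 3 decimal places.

41.000

R1 (z=18.0): low=0.64, poor=0.45; AND[max(0, a+b−1)] → w = 0.09
R2 (z=43.2): ¬good=1−0.33=0.67, ¬high=1−0.27=0.73; AND[max(0, a+b−1)] → w = 0.40
R3 (z=26.0): high=0.27, poor=0.45; AND[max(0, a+b−1)] → w = 0.00
R4 (z=12.0): ¬moderate=1−0.32=0.68, poor=0.45; AND[max(0, a+b−1)] → w = 0.13
R5 (z=57.0): ¬low=1−0.64=0.36, fair=0.95; AND[max(0, a+b−1)] → w = 0.31
Weighted average = (0.09·18.0 + 0.40·43.2 + 0.00·26.0 + 0.13·12.0 + 0.31·57.0) / (0.09 + 0.40 + 0.00 + 0.13 + 0.31)
  = 38.1300 / 0.9300 = 41.000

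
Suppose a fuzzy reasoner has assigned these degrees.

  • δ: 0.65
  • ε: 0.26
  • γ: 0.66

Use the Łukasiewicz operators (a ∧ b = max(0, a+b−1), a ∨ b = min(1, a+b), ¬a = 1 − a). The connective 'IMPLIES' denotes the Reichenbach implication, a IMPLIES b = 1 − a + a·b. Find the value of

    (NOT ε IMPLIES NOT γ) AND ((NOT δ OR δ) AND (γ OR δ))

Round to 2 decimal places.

NOT ε = 1 − 0.26 = 0.74
NOT γ = 1 − 0.66 = 0.34
NOT ε IMPLIES NOT γ  [Reichenbach: 1 − a + a·b] with a=0.74, b=0.34 → 0.51
NOT δ = 1 − 0.65 = 0.35
NOT δ OR δ = min(1, a+b) on (0.35, 0.65) = 1.00
γ OR δ = min(1, a+b) on (0.66, 0.65) = 1.00
(NOT δ OR δ) AND (γ OR δ) = max(0, a+b−1) on (1.00, 1.00) = 1.00
(NOT ε IMPLIES NOT γ) AND ((NOT δ OR δ) AND (γ OR δ)) = max(0, a+b−1) on (0.51, 1.00) = 0.51

0.51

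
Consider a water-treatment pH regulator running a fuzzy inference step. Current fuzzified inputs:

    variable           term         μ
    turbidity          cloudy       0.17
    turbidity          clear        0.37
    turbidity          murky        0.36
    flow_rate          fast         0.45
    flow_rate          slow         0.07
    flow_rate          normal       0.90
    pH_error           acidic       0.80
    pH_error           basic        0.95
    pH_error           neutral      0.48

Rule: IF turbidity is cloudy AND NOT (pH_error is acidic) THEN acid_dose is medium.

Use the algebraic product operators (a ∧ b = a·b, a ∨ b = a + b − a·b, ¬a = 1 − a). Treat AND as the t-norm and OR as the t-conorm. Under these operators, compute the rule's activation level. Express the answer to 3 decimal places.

0.034

firing strength: cloudy=0.17, ¬acidic=1−0.80=0.20; AND[a·b] → w = 0.0340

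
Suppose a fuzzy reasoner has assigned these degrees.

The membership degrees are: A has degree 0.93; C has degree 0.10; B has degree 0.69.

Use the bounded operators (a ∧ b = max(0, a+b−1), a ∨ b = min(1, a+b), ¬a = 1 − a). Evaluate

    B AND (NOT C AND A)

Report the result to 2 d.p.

NOT C = 1 − 0.10 = 0.90
NOT C AND A = max(0, a+b−1) on (0.90, 0.93) = 0.83
B AND (NOT C AND A) = max(0, a+b−1) on (0.69, 0.83) = 0.52

0.52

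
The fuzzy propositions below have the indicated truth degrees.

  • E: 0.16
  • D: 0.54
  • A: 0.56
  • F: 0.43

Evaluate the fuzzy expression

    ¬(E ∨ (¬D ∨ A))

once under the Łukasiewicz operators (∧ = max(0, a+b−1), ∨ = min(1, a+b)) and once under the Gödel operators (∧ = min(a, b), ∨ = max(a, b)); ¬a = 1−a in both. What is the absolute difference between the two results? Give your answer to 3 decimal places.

0.440

Under Łukasiewicz:
  ¬D = 1 − 0.54 = 0.46
  ¬D ∨ A = min(1, a+b) on (0.46, 0.56) = 1.00
  E ∨ (¬D ∨ A) = min(1, a+b) on (0.16, 1.00) = 1.00
  ¬(E ∨ (¬D ∨ A)) = 1 − 1.00 = 0.00
  → value = 0.0000
Under Gödel:
  ¬D = 1 − 0.54 = 0.46
  ¬D ∨ A = max(a, b) on (0.46, 0.56) = 0.56
  E ∨ (¬D ∨ A) = max(a, b) on (0.16, 0.56) = 0.56
  ¬(E ∨ (¬D ∨ A)) = 1 − 0.56 = 0.44
  → value = 0.4400
|0.0000 − 0.4400| = 0.440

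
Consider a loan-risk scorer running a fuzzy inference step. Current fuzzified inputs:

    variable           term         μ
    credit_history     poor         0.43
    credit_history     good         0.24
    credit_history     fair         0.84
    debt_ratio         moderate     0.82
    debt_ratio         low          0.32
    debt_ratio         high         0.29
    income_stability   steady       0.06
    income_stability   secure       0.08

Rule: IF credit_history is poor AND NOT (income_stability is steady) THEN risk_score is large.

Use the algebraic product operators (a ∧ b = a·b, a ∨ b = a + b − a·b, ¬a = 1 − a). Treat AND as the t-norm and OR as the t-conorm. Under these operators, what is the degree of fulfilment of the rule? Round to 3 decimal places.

firing strength: poor=0.43, ¬steady=1−0.06=0.94; AND[a·b] → w = 0.4042

0.404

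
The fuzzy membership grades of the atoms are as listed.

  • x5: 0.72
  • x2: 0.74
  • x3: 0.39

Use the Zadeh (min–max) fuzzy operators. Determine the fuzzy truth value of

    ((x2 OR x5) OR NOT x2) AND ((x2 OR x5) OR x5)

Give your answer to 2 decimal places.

0.74

x2 OR x5 = max(a, b) on (0.74, 0.72) = 0.74
NOT x2 = 1 − 0.74 = 0.26
(x2 OR x5) OR NOT x2 = max(a, b) on (0.74, 0.26) = 0.74
x2 OR x5 = max(a, b) on (0.74, 0.72) = 0.74
(x2 OR x5) OR x5 = max(a, b) on (0.74, 0.72) = 0.74
((x2 OR x5) OR NOT x2) AND ((x2 OR x5) OR x5) = min(a, b) on (0.74, 0.74) = 0.74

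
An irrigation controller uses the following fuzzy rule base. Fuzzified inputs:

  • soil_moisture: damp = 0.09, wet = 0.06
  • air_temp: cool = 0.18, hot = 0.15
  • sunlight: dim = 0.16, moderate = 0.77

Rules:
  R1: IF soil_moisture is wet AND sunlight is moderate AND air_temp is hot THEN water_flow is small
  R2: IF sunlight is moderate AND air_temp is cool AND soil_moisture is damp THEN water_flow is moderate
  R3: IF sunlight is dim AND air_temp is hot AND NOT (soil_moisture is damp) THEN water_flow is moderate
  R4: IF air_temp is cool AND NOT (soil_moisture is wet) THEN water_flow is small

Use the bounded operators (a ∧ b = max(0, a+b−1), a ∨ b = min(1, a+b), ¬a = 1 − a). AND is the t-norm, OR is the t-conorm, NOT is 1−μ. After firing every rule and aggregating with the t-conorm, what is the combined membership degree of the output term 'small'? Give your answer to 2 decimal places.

R1: wet=0.06, moderate=0.77, hot=0.15; AND[max(0, a+b−1)] → w = 0.00
R2: moderate=0.77, cool=0.18, damp=0.09; AND[max(0, a+b−1)] → w = 0.00
R3: dim=0.16, hot=0.15, ¬damp=1−0.09=0.91; AND[max(0, a+b−1)] → w = 0.00
R4: cool=0.18, ¬wet=1−0.06=0.94; AND[max(0, a+b−1)] → w = 0.12
Rules with consequent 'small': {R1, R4} → strengths 0.00, 0.12
Aggregate via t-conorm [min(1, a+b)]: 0.12

0.12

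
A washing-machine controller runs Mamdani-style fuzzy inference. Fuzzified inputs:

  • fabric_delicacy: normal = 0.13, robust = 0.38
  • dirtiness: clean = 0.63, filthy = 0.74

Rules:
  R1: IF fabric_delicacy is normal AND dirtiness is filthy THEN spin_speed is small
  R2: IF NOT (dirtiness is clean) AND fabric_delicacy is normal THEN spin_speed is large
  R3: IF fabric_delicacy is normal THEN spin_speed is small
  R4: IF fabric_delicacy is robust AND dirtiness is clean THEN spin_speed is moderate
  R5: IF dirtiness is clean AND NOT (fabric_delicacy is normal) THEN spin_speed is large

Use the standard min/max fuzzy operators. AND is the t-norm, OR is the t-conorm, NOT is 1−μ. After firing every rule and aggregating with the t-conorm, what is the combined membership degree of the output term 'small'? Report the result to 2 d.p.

0.13

R1: normal=0.13, filthy=0.74; AND[min(a, b)] → w = 0.13
R2: ¬clean=1−0.63=0.37, normal=0.13; AND[min(a, b)] → w = 0.13
R3: normal=0.13 → w = 0.13
R4: robust=0.38, clean=0.63; AND[min(a, b)] → w = 0.38
R5: clean=0.63, ¬normal=1−0.13=0.87; AND[min(a, b)] → w = 0.63
Rules with consequent 'small': {R1, R3} → strengths 0.13, 0.13
Aggregate via t-conorm [max(a, b)]: 0.13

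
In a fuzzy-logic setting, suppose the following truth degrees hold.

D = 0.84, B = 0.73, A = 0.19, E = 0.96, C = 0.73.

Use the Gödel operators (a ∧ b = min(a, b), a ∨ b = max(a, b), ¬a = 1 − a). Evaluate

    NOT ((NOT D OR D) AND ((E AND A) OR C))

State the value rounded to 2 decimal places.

NOT D = 1 − 0.84 = 0.16
NOT D OR D = max(a, b) on (0.16, 0.84) = 0.84
E AND A = min(a, b) on (0.96, 0.19) = 0.19
(E AND A) OR C = max(a, b) on (0.19, 0.73) = 0.73
(NOT D OR D) AND ((E AND A) OR C) = min(a, b) on (0.84, 0.73) = 0.73
NOT ((NOT D OR D) AND ((E AND A) OR C)) = 1 − 0.73 = 0.27

0.27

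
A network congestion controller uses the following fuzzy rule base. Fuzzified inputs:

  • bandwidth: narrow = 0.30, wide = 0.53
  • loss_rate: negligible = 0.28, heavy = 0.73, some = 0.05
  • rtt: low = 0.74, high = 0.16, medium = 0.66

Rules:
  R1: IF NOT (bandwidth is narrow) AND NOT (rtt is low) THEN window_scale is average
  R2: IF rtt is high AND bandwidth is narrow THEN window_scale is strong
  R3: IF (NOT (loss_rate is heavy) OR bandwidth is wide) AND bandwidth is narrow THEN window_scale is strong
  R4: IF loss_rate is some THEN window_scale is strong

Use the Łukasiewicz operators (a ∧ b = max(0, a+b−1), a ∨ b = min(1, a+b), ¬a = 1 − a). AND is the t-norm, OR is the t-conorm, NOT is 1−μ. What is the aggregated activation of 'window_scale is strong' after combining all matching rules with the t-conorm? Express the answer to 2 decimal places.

0.15

R1: ¬narrow=1−0.30=0.70, ¬low=1−0.74=0.26; AND[max(0, a+b−1)] → w = 0.00
R2: high=0.16, narrow=0.30; AND[max(0, a+b−1)] → w = 0.00
R3: (¬heavy=1−0.73=0.27 OR wide=0.53) = 0.80; AND[max(0, a+b−1)] with narrow=0.30 → w = 0.10
R4: some=0.05 → w = 0.05
Rules with consequent 'strong': {R2, R3, R4} → strengths 0.00, 0.10, 0.05
Aggregate via t-conorm [min(1, a+b)]: 0.15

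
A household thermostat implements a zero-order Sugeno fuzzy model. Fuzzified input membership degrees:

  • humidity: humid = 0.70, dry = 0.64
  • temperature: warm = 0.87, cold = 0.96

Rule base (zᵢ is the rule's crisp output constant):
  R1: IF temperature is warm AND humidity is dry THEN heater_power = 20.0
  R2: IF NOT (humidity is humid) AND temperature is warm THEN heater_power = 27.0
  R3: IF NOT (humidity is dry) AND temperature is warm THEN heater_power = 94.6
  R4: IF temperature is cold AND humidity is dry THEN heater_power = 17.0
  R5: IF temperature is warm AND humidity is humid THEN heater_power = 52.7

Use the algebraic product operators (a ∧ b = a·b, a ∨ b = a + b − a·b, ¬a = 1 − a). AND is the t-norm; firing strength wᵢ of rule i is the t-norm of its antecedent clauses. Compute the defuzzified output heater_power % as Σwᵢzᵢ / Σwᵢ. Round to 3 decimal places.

38.375

R1 (z=20.0): warm=0.87, dry=0.64; AND[a·b] → w = 0.5568
R2 (z=27.0): ¬humid=1−0.70=0.30, warm=0.87; AND[a·b] → w = 0.2610
R3 (z=94.6): ¬dry=1−0.64=0.36, warm=0.87; AND[a·b] → w = 0.3132
R4 (z=17.0): cold=0.96, dry=0.64; AND[a·b] → w = 0.6144
R5 (z=52.7): warm=0.87, humid=0.70; AND[a·b] → w = 0.6090
Weighted average = (0.5568·20.0 + 0.2610·27.0 + 0.3132·94.6 + 0.6144·17.0 + 0.6090·52.7) / (0.5568 + 0.2610 + 0.3132 + 0.6144 + 0.6090)
  = 90.3508 / 2.3544 = 38.375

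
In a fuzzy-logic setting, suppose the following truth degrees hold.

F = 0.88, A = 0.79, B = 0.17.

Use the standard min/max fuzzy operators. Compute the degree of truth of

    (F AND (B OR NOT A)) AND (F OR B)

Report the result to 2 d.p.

0.21

NOT A = 1 − 0.79 = 0.21
B OR NOT A = max(a, b) on (0.17, 0.21) = 0.21
F AND (B OR NOT A) = min(a, b) on (0.88, 0.21) = 0.21
F OR B = max(a, b) on (0.88, 0.17) = 0.88
(F AND (B OR NOT A)) AND (F OR B) = min(a, b) on (0.21, 0.88) = 0.21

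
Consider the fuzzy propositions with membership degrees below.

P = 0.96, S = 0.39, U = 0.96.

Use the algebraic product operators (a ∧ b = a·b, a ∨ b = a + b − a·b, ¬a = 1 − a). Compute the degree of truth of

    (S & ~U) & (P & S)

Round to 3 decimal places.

~U = 1 − 0.9600 = 0.0400
S & ~U = a·b on (0.3900, 0.0400) = 0.0156
P & S = a·b on (0.9600, 0.3900) = 0.3744
(S & ~U) & (P & S) = a·b on (0.0156, 0.3744) = 0.0058

0.006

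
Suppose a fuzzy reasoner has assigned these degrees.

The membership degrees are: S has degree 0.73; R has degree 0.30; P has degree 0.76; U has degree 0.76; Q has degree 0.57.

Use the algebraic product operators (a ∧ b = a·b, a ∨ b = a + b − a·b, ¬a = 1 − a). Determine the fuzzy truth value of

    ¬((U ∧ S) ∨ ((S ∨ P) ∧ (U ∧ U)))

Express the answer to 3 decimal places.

U ∧ S = a·b on (0.7600, 0.7300) = 0.5548
S ∨ P = a + b − a·b on (0.7300, 0.7600) = 0.9352
U ∧ U = a·b on (0.7600, 0.7600) = 0.5776
(S ∨ P) ∧ (U ∧ U) = a·b on (0.9352, 0.5776) = 0.5402
(U ∧ S) ∨ ((S ∨ P) ∧ (U ∧ U)) = a + b − a·b on (0.5548, 0.5402) = 0.7953
¬((U ∧ S) ∨ ((S ∨ P) ∧ (U ∧ U))) = 1 − 0.7953 = 0.2047

0.205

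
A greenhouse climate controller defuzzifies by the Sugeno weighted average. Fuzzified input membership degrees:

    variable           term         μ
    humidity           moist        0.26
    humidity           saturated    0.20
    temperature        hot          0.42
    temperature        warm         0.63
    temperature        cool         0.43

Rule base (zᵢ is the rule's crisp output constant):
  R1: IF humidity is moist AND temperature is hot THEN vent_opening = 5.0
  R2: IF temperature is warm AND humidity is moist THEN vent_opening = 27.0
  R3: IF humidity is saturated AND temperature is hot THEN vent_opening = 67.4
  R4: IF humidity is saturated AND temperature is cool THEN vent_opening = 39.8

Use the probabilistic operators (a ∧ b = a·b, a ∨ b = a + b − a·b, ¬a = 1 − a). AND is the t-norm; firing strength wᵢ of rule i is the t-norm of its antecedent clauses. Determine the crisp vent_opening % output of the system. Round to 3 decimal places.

R1 (z=5.0): moist=0.26, hot=0.42; AND[a·b] → w = 0.1092
R2 (z=27.0): warm=0.63, moist=0.26; AND[a·b] → w = 0.1638
R3 (z=67.4): saturated=0.20, hot=0.42; AND[a·b] → w = 0.0840
R4 (z=39.8): saturated=0.20, cool=0.43; AND[a·b] → w = 0.0860
Weighted average = (0.1092·5.0 + 0.1638·27.0 + 0.0840·67.4 + 0.0860·39.8) / (0.1092 + 0.1638 + 0.0840 + 0.0860)
  = 14.0530 / 0.4430 = 31.722

31.722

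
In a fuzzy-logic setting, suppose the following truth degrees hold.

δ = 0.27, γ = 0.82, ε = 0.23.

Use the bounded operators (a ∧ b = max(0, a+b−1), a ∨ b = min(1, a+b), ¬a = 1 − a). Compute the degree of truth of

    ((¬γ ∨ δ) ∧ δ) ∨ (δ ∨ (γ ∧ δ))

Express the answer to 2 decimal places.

¬γ = 1 − 0.82 = 0.18
¬γ ∨ δ = min(1, a+b) on (0.18, 0.27) = 0.45
(¬γ ∨ δ) ∧ δ = max(0, a+b−1) on (0.45, 0.27) = 0.00
γ ∧ δ = max(0, a+b−1) on (0.82, 0.27) = 0.09
δ ∨ (γ ∧ δ) = min(1, a+b) on (0.27, 0.09) = 0.36
((¬γ ∨ δ) ∧ δ) ∨ (δ ∨ (γ ∧ δ)) = min(1, a+b) on (0.00, 0.36) = 0.36

0.36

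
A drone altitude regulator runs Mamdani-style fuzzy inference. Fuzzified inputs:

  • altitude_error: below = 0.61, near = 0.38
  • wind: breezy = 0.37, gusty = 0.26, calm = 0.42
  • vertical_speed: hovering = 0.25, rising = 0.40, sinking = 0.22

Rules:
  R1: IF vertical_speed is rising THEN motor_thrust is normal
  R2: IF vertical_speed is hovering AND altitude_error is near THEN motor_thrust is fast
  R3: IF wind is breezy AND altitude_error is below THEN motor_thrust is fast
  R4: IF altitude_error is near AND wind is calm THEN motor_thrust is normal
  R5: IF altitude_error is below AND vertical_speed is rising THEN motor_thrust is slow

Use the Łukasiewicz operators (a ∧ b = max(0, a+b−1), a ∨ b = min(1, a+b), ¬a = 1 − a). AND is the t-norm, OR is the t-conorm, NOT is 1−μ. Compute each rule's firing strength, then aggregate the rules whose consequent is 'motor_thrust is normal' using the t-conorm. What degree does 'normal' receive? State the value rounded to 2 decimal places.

R1: rising=0.40 → w = 0.40
R2: hovering=0.25, near=0.38; AND[max(0, a+b−1)] → w = 0.00
R3: breezy=0.37, below=0.61; AND[max(0, a+b−1)] → w = 0.00
R4: near=0.38, calm=0.42; AND[max(0, a+b−1)] → w = 0.00
R5: below=0.61, rising=0.40; AND[max(0, a+b−1)] → w = 0.01
Rules with consequent 'normal': {R1, R4} → strengths 0.40, 0.00
Aggregate via t-conorm [min(1, a+b)]: 0.40

0.40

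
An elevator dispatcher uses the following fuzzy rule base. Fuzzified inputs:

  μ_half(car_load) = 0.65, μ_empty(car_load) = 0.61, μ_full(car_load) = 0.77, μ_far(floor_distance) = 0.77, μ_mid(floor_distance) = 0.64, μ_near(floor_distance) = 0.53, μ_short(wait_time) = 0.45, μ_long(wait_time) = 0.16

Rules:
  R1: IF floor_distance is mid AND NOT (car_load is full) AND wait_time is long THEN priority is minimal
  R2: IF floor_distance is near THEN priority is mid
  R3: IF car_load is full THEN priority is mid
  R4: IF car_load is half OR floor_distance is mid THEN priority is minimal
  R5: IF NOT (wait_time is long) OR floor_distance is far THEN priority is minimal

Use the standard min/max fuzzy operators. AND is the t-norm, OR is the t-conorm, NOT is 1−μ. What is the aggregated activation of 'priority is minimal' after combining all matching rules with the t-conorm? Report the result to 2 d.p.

R1: mid=0.64, ¬full=1−0.77=0.23, long=0.16; AND[min(a, b)] → w = 0.16
R2: near=0.53 → w = 0.53
R3: full=0.77 → w = 0.77
R4: half=0.65, mid=0.64; OR[max(a, b)] → w = 0.65
R5: ¬long=1−0.16=0.84, far=0.77; OR[max(a, b)] → w = 0.84
Rules with consequent 'minimal': {R1, R4, R5} → strengths 0.16, 0.65, 0.84
Aggregate via t-conorm [max(a, b)]: 0.84

0.84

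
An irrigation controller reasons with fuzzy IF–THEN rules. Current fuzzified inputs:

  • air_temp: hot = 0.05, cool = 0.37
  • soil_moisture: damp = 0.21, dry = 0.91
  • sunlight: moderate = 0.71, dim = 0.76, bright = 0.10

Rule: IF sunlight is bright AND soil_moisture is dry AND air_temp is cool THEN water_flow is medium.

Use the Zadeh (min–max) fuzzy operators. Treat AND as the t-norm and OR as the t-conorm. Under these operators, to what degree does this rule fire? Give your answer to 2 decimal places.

firing strength: bright=0.10, dry=0.91, cool=0.37; AND[min(a, b)] → w = 0.10

0.10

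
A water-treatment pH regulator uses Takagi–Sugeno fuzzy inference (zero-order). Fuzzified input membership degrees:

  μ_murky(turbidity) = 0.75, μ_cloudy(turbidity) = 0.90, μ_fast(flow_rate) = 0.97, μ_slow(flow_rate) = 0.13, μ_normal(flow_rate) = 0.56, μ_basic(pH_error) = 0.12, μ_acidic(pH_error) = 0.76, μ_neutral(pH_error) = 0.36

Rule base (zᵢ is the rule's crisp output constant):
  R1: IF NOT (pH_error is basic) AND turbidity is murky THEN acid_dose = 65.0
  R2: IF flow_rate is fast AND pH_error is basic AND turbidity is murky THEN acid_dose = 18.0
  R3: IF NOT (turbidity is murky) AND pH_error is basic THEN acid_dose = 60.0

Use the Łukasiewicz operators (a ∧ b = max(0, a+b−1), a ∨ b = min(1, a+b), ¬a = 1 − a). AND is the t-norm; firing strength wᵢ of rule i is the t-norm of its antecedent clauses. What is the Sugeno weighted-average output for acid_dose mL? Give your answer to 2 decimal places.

65.00

R1 (z=65.0): ¬basic=1−0.12=0.88, murky=0.75; AND[max(0, a+b−1)] → w = 0.63
R2 (z=18.0): fast=0.97, basic=0.12, murky=0.75; AND[max(0, a+b−1)] → w = 0.00
R3 (z=60.0): ¬murky=1−0.75=0.25, basic=0.12; AND[max(0, a+b−1)] → w = 0.00
Weighted average = (0.63·65.0 + 0.00·18.0 + 0.00·60.0) / (0.63 + 0.00 + 0.00)
  = 40.9500 / 0.6300 = 65.00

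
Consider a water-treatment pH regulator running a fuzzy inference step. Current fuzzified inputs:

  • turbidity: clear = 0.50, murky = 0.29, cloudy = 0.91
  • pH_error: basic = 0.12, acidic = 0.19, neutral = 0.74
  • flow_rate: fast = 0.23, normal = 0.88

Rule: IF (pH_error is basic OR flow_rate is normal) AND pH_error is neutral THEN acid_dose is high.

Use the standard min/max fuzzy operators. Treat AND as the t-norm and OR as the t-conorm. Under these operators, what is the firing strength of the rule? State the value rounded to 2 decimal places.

firing strength: (basic=0.12 OR normal=0.88) = 0.88; AND[min(a, b)] with neutral=0.74 → w = 0.74

0.74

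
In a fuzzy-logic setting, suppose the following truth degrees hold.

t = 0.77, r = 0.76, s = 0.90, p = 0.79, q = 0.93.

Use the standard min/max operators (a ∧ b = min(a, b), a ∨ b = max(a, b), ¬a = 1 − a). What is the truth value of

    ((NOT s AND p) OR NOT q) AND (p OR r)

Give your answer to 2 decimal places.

0.10

NOT s = 1 − 0.90 = 0.10
NOT s AND p = min(a, b) on (0.10, 0.79) = 0.10
NOT q = 1 − 0.93 = 0.07
(NOT s AND p) OR NOT q = max(a, b) on (0.10, 0.07) = 0.10
p OR r = max(a, b) on (0.79, 0.76) = 0.79
((NOT s AND p) OR NOT q) AND (p OR r) = min(a, b) on (0.10, 0.79) = 0.10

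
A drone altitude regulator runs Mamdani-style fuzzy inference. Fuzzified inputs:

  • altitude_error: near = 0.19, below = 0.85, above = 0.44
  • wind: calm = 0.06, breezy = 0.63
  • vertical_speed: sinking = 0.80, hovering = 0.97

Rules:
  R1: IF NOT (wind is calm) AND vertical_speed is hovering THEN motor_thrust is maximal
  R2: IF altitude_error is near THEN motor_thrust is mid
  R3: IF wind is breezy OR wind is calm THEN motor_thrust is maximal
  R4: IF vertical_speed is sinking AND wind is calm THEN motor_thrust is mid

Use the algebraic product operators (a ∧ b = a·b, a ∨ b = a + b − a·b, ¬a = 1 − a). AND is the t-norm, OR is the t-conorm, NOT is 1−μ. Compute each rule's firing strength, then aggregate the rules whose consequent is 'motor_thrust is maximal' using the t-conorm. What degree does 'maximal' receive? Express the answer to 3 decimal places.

0.969

R1: ¬calm=1−0.06=0.94, hovering=0.97; AND[a·b] → w = 0.9118
R2: near=0.19 → w = 0.1900
R3: breezy=0.63, calm=0.06; OR[a + b − a·b] → w = 0.6522
R4: sinking=0.80, calm=0.06; AND[a·b] → w = 0.0480
Rules with consequent 'maximal': {R1, R3} → strengths 0.9118, 0.6522
Aggregate via t-conorm [a + b − a·b]: 0.9693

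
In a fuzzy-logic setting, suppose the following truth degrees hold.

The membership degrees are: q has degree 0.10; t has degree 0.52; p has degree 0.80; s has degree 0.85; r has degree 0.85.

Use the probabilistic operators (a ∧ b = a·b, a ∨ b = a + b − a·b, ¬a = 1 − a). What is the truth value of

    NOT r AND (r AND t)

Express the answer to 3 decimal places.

0.066

NOT r = 1 − 0.8500 = 0.1500
r AND t = a·b on (0.8500, 0.5200) = 0.4420
NOT r AND (r AND t) = a·b on (0.1500, 0.4420) = 0.0663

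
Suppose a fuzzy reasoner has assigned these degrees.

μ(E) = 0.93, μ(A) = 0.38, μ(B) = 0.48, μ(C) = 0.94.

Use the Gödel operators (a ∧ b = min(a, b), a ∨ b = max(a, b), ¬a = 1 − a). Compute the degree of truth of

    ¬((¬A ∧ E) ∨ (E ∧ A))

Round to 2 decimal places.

¬A = 1 − 0.38 = 0.62
¬A ∧ E = min(a, b) on (0.62, 0.93) = 0.62
E ∧ A = min(a, b) on (0.93, 0.38) = 0.38
(¬A ∧ E) ∨ (E ∧ A) = max(a, b) on (0.62, 0.38) = 0.62
¬((¬A ∧ E) ∨ (E ∧ A)) = 1 − 0.62 = 0.38

0.38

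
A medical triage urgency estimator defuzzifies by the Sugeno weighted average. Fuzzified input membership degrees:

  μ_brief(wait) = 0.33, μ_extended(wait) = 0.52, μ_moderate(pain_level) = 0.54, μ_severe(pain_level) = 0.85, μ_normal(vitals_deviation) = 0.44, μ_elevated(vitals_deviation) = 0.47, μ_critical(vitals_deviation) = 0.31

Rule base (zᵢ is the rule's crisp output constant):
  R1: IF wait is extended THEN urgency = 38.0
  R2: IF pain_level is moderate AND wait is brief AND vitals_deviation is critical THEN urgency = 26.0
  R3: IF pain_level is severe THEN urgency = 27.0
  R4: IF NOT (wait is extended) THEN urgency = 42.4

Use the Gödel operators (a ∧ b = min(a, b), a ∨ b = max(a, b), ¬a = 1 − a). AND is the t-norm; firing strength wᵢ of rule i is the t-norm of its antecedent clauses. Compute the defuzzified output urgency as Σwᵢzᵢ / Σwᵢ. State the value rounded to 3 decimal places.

R1 (z=38.0): extended=0.52 → w = 0.52
R2 (z=26.0): moderate=0.54, brief=0.33, critical=0.31; AND[min(a, b)] → w = 0.31
R3 (z=27.0): severe=0.85 → w = 0.85
R4 (z=42.4): ¬extended=1−0.52=0.48 → w = 0.48
Weighted average = (0.52·38.0 + 0.31·26.0 + 0.85·27.0 + 0.48·42.4) / (0.52 + 0.31 + 0.85 + 0.48)
  = 71.1220 / 2.1600 = 32.927

32.927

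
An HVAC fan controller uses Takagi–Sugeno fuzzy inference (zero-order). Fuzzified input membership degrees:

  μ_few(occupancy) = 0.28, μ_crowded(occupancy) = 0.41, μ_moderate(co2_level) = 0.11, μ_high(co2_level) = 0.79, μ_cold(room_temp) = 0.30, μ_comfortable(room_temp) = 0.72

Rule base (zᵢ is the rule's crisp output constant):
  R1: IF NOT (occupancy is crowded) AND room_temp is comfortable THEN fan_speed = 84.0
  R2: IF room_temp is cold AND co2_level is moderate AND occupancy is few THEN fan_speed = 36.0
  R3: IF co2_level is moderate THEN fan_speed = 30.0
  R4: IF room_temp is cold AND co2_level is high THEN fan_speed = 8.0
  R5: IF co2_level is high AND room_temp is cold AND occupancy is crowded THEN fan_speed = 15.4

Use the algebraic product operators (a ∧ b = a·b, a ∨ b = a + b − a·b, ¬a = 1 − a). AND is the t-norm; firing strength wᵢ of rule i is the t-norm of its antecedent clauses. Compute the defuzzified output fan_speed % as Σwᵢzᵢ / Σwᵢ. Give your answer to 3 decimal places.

48.631

R1 (z=84.0): ¬crowded=1−0.41=0.59, comfortable=0.72; AND[a·b] → w = 0.4248
R2 (z=36.0): cold=0.30, moderate=0.11, few=0.28; AND[a·b] → w = 0.0092
R3 (z=30.0): moderate=0.11 → w = 0.1100
R4 (z=8.0): cold=0.30, high=0.79; AND[a·b] → w = 0.2370
R5 (z=15.4): high=0.79, cold=0.30, crowded=0.41; AND[a·b] → w = 0.0972
Weighted average = (0.4248·84.0 + 0.0092·36.0 + 0.1100·30.0 + 0.2370·8.0 + 0.0972·15.4) / (0.4248 + 0.0092 + 0.1100 + 0.2370 + 0.0972)
  = 42.7083 / 0.8782 = 48.631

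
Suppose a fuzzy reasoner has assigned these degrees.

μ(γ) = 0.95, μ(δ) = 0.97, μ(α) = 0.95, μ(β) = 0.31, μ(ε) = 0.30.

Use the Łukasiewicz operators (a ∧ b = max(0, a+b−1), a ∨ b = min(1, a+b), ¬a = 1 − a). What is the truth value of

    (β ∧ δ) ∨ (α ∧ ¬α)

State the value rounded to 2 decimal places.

0.28

β ∧ δ = max(0, a+b−1) on (0.31, 0.97) = 0.28
¬α = 1 − 0.95 = 0.05
α ∧ ¬α = max(0, a+b−1) on (0.95, 0.05) = 0.00
(β ∧ δ) ∨ (α ∧ ¬α) = min(1, a+b) on (0.28, 0.00) = 0.28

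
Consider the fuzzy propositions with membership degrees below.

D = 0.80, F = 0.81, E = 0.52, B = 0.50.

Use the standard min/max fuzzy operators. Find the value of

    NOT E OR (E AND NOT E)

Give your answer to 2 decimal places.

NOT E = 1 − 0.52 = 0.48
NOT E = 1 − 0.52 = 0.48
E AND NOT E = min(a, b) on (0.52, 0.48) = 0.48
NOT E OR (E AND NOT E) = max(a, b) on (0.48, 0.48) = 0.48

0.48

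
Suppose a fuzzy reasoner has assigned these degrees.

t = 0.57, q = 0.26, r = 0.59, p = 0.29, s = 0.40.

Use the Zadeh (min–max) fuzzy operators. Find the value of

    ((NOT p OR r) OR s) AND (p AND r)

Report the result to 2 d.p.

0.29

NOT p = 1 − 0.29 = 0.71
NOT p OR r = max(a, b) on (0.71, 0.59) = 0.71
(NOT p OR r) OR s = max(a, b) on (0.71, 0.40) = 0.71
p AND r = min(a, b) on (0.29, 0.59) = 0.29
((NOT p OR r) OR s) AND (p AND r) = min(a, b) on (0.71, 0.29) = 0.29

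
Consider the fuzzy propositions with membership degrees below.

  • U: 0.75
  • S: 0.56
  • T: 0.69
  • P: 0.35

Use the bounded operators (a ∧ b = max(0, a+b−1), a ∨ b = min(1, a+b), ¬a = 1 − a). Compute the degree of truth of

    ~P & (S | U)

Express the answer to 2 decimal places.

0.65

~P = 1 − 0.35 = 0.65
S | U = min(1, a+b) on (0.56, 0.75) = 1.00
~P & (S | U) = max(0, a+b−1) on (0.65, 1.00) = 0.65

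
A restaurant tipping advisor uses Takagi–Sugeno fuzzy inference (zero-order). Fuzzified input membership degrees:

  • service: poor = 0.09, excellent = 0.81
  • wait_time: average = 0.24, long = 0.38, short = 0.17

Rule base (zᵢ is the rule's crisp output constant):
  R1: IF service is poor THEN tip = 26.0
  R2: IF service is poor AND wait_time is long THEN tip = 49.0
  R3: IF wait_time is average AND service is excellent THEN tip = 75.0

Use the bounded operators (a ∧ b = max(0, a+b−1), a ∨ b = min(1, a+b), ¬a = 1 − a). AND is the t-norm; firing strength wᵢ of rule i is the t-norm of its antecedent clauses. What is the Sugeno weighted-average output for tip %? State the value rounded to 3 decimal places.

R1 (z=26.0): poor=0.09 → w = 0.09
R2 (z=49.0): poor=0.09, long=0.38; AND[max(0, a+b−1)] → w = 0.00
R3 (z=75.0): average=0.24, excellent=0.81; AND[max(0, a+b−1)] → w = 0.05
Weighted average = (0.09·26.0 + 0.00·49.0 + 0.05·75.0) / (0.09 + 0.00 + 0.05)
  = 6.0900 / 0.1400 = 43.500

43.500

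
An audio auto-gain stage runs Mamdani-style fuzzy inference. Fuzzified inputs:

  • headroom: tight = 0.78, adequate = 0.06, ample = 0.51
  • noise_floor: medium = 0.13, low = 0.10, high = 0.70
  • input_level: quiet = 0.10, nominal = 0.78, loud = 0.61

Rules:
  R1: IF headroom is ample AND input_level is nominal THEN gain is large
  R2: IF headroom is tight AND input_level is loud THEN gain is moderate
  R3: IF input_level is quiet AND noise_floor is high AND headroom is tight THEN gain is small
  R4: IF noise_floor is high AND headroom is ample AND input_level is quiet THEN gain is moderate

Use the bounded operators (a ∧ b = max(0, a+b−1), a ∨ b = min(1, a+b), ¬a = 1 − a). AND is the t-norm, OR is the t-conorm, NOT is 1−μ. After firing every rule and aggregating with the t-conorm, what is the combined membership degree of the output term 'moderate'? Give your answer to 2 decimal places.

R1: ample=0.51, nominal=0.78; AND[max(0, a+b−1)] → w = 0.29
R2: tight=0.78, loud=0.61; AND[max(0, a+b−1)] → w = 0.39
R3: quiet=0.10, high=0.70, tight=0.78; AND[max(0, a+b−1)] → w = 0.00
R4: high=0.70, ample=0.51, quiet=0.10; AND[max(0, a+b−1)] → w = 0.00
Rules with consequent 'moderate': {R2, R4} → strengths 0.39, 0.00
Aggregate via t-conorm [min(1, a+b)]: 0.39

0.39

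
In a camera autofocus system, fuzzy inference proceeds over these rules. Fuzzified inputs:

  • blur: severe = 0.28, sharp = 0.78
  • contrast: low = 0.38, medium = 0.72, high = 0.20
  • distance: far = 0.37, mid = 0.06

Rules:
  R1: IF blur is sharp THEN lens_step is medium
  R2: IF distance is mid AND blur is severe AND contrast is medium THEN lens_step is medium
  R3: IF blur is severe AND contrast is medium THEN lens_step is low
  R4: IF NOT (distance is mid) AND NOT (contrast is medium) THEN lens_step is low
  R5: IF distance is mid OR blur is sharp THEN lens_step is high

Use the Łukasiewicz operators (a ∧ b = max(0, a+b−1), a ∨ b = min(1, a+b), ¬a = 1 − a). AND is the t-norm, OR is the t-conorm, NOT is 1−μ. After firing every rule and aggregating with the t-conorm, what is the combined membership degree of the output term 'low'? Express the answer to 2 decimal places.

0.22

R1: sharp=0.78 → w = 0.78
R2: mid=0.06, severe=0.28, medium=0.72; AND[max(0, a+b−1)] → w = 0.00
R3: severe=0.28, medium=0.72; AND[max(0, a+b−1)] → w = 0.00
R4: ¬mid=1−0.06=0.94, ¬medium=1−0.72=0.28; AND[max(0, a+b−1)] → w = 0.22
R5: mid=0.06, sharp=0.78; OR[min(1, a+b)] → w = 0.84
Rules with consequent 'low': {R3, R4} → strengths 0.00, 0.22
Aggregate via t-conorm [min(1, a+b)]: 0.22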